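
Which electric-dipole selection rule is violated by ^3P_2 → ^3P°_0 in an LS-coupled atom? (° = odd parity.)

Parity must change: even → odd — ✓.
ΔS = 0: S: 1 → 1 — ✓.
ΔL = 0, ±1 (not L=0↔0): L: 1 → 1, ΔL = +0 — ✓.
ΔJ = 0, ±1 (not J=0↔0): J: 2 → 0, ΔJ = -2 — ✗.

the ΔJ = 0, ±1 rule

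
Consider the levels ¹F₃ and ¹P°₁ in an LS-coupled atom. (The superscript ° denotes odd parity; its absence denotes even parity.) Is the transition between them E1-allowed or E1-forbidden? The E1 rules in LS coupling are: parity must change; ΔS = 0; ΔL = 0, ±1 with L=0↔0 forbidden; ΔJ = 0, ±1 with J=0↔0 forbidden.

Initial level: S=0, L=3, J=3, parity even. Final level: S=0, L=1, J=1, parity odd.
Parity must change: even → odd — ✓.
ΔS = 0: S: 0 → 0 — ✓.
ΔJ = 0, ±1 (not J=0↔0): J: 3 → 1, ΔJ = -2 — ✗.
ΔL = 0, ±1 (not L=0↔0): L: 3 → 1, ΔL = -2 — ✗.
Rule(s) violated: ΔL, ΔJ.

forbidden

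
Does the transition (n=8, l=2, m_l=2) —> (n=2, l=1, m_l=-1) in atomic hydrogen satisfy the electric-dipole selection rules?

l: 2 → 1 (Δl = -1). Δl = ±1 satisfied.
Δm_l = -1 − (2) = -3. E1 requires Δm_l = 0, ±1: violated.
The transition is electric-dipole forbidden.

forbidden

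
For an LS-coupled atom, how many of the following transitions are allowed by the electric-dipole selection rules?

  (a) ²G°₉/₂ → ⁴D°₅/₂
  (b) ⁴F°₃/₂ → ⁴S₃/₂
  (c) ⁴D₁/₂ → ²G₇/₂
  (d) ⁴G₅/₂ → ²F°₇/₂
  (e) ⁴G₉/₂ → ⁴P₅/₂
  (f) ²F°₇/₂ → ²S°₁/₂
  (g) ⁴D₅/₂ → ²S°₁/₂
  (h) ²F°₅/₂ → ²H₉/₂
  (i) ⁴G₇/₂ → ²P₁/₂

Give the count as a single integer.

0

(a) forbidden (parity, ΔS, ΔL, ΔJ fail)
(b) forbidden (ΔL fails)
(c) forbidden (parity, ΔS, ΔL, ΔJ fail)
(d) forbidden (ΔS fails)
(e) forbidden (parity, ΔL, ΔJ fail)
(f) forbidden (parity, ΔL, ΔJ fail)
(g) forbidden (ΔS, ΔL, ΔJ fail)
(h) forbidden (ΔL, ΔJ fail)
(i) forbidden (parity, ΔS, ΔL, ΔJ fail)
Total allowed: 0 of 9.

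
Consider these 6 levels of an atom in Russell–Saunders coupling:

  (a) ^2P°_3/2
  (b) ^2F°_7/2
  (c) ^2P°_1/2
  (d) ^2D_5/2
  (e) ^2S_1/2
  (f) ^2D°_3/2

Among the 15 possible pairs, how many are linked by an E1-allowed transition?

5

(a)–(b): forbidden (parity, ΔL, ΔJ).
(a)–(c): forbidden (parity).
(a)–(d): allowed.
(a)–(e): allowed.
(a)–(f): forbidden (parity).
(b)–(c): forbidden (parity, ΔL, ΔJ).
(b)–(d): allowed.
(b)–(e): forbidden (ΔL, ΔJ).
(b)–(f): forbidden (parity, ΔJ).
(c)–(d): forbidden (ΔJ).
(c)–(e): allowed.
(c)–(f): forbidden (parity).
(d)–(e): forbidden (parity, ΔL, ΔJ).
(d)–(f): allowed.
(e)–(f): forbidden (ΔL).
Allowed pairs: 5 of 15.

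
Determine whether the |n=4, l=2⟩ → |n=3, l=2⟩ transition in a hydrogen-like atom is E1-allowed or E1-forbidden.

forbidden

Initial l = 2, final l = 2, so Δl = +0. E1 requires Δl = ±1: fails.
The transition is electric-dipole forbidden.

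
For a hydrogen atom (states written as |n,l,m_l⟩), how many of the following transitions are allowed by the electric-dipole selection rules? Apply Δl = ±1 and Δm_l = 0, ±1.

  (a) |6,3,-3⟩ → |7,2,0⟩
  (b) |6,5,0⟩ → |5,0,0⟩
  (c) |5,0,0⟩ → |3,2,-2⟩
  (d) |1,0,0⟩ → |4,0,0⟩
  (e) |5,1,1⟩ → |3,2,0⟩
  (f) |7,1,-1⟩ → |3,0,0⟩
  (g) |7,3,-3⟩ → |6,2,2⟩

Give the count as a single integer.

(a) forbidden — Δm_l = +3 (E1 requires Δm_l = 0, ±1)
(b) forbidden — Δl = -5 (E1 requires Δl = ±1)
(c) forbidden — Δl = +2 (E1 requires Δl = ±1); Δm_l = -2 (E1 requires Δm_l = 0, ±1)
(d) forbidden — Δl = +0 (E1 requires Δl = ±1)
(e) allowed
(f) allowed
(g) forbidden — Δm_l = +5 (E1 requires Δm_l = 0, ±1)
Total allowed: 2 of 7.

2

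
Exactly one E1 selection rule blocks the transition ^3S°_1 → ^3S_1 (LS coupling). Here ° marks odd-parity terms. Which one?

Initial level: S=1, L=0, J=1, parity odd. Final level: S=1, L=0, J=1, parity even.
Parity must change: odd → even — ✓.
ΔS = 0: S: 1 → 1 — ✓.
ΔL = 0, ±1 (not L=0↔0): L: 0 → 0, ΔL = +0 — ✗.
ΔJ = 0, ±1 (not J=0↔0): J: 1 → 1, ΔJ = +0 — ✓.

the L=0 ↔ L=0 exclusion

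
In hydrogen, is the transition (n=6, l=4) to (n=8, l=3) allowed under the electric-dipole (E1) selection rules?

Initial l = 4, final l = 3, so Δl = -1. E1 requires Δl = ±1: ✓.
All E1 selection rules are satisfied.

allowed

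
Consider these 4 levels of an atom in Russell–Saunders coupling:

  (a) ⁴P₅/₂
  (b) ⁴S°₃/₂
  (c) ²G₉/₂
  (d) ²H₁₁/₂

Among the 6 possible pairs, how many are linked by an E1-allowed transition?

1

(a)–(b): allowed.
(a)–(c): forbidden (parity, ΔS, ΔL, ΔJ).
(a)–(d): forbidden (parity, ΔS, ΔL, ΔJ).
(b)–(c): forbidden (ΔS, ΔL, ΔJ).
(b)–(d): forbidden (ΔS, ΔL, ΔJ).
(c)–(d): forbidden (parity).
Allowed pairs: 1 of 6.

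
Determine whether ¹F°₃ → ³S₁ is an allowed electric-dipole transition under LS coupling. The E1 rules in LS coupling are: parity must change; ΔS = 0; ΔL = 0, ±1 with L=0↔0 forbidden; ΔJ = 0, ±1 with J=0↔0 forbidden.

Initial level: S=0, L=3, J=3, parity odd. Final level: S=1, L=0, J=1, parity even.
ΔL = 0, ±1 (not L=0↔0): L: 3 → 0, ΔL = -3 — fails.
Parity must change: odd → even — passes.
ΔJ = 0, ±1 (not J=0↔0): J: 3 → 1, ΔJ = -2 — fails.
ΔS = 0: S: 0 → 1 — fails.
Rule(s) violated: ΔS, ΔL, ΔJ.

forbidden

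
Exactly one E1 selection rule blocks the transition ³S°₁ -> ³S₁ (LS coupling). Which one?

the L=0 ↔ L=0 exclusion

Reading off the term symbols: S 1→1, L 0→0, J 1→1, parity odd→even.
Parity must change: odd → even — ok.
ΔS = 0: S: 1 → 1 — ok.
ΔL = 0, ±1 (not L=0↔0): L: 0 → 0, ΔL = +0 — fails.
ΔJ = 0, ±1 (not J=0↔0): J: 1 → 1, ΔJ = +0 — ok.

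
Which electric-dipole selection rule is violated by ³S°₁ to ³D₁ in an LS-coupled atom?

the ΔL = 0, ±1 rule

Initial level: S=1, L=0, J=1, parity odd. Final level: S=1, L=2, J=1, parity even.
ΔJ = 0, ±1 (not J=0↔0): J: 1 → 1, ΔJ = +0 — passes.
Parity must change: odd → even — passes.
ΔL = 0, ±1 (not L=0↔0): L: 0 → 2, ΔL = +2 — fails.
ΔS = 0: S: 1 → 1 — passes.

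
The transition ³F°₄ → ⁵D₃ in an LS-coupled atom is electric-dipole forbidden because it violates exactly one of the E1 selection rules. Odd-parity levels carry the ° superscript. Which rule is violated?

the ΔS = 0 rule

Reading off the term symbols: S 1→2, L 3→2, J 4→3, parity odd→even.
Parity must change: odd → even — ✓.
ΔS = 0: S: 1 → 2 — ✗.
ΔL = 0, ±1 (not L=0↔0): L: 3 → 2, ΔL = -1 — ✓.
ΔJ = 0, ±1 (not J=0↔0): J: 4 → 3, ΔJ = -1 — ✓.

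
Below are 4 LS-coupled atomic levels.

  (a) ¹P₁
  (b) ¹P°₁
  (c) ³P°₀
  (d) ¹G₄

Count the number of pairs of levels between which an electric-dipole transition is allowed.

(a)–(b): allowed.
(a)–(c): forbidden (ΔS).
(a)–(d): forbidden (parity, ΔL, ΔJ).
(b)–(c): forbidden (parity, ΔS).
(b)–(d): forbidden (ΔL, ΔJ).
(c)–(d): forbidden (ΔS, ΔL, ΔJ).
Allowed pairs: 1 of 6.

1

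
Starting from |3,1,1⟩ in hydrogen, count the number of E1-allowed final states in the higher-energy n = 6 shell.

4

E1 requires Δl = ±1, so l_f ∈ {0, 2}; with 0 ≤ l_f ≤ n_f−1 = 5, the allowed l_f values are {0, 2}.
For l_f = 0: m_f ∈ {m_i−1, m_i, m_i+1} ∩ [−0, 0] = {0} → 1 state.
For l_f = 2: m_f ∈ {m_i−1, m_i, m_i+1} ∩ [−2, 2] = {0, 1, 2} → 3 states.
Total: 4.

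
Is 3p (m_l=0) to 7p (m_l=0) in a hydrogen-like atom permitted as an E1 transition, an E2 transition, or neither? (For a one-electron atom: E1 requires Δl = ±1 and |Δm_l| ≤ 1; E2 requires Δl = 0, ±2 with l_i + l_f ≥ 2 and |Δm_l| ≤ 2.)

Δl = 1 − 1 = +0; l_i + l_f = 2.
Δm_l = +0.
E1 (Δl = ±1, |Δm_l| ≤ 1): not satisfied.
E2 (Δl = 0,±2, l_i+l_f ≥ 2, |Δm_l| ≤ 2): satisfied.

E2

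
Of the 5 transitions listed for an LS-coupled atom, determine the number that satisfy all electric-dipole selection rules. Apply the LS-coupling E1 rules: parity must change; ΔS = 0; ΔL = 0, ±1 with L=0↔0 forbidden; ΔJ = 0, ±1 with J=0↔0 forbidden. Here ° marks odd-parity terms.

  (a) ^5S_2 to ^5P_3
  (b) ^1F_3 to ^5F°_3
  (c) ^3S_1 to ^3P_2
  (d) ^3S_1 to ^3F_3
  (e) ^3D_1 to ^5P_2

(a) forbidden (parity fails)
(b) forbidden (ΔS fails)
(c) forbidden (parity fails)
(d) forbidden (parity, ΔL, ΔJ fail)
(e) forbidden (parity, ΔS fail)
Total allowed: 0 of 5.

0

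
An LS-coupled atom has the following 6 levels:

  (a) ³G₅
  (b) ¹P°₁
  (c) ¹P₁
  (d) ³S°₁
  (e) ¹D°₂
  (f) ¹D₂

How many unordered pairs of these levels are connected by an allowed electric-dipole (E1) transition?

4

(a)–(b): forbidden (ΔS, ΔL, ΔJ).
(a)–(c): forbidden (parity, ΔS, ΔL, ΔJ).
(a)–(d): forbidden (ΔL, ΔJ).
(a)–(e): forbidden (ΔS, ΔL, ΔJ).
(a)–(f): forbidden (parity, ΔS, ΔL, ΔJ).
(b)–(c): allowed.
(b)–(d): forbidden (parity, ΔS).
(b)–(e): forbidden (parity).
(b)–(f): allowed.
(c)–(d): forbidden (ΔS).
(c)–(e): allowed.
(c)–(f): forbidden (parity).
(d)–(e): forbidden (parity, ΔS, ΔL).
(d)–(f): forbidden (ΔS, ΔL).
(e)–(f): allowed.
Allowed pairs: 4 of 15.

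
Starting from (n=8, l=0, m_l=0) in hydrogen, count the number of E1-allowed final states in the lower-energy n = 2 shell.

3

E1 requires Δl = ±1, so l_f ∈ {-1, 1}; with 0 ≤ l_f ≤ n_f−1 = 1, the allowed l_f values are {1}.
For l_f = 1: m_f ∈ {m_i−1, m_i, m_i+1} ∩ [−1, 1] = {-1, 0, 1} → 3 states.
Total: 3.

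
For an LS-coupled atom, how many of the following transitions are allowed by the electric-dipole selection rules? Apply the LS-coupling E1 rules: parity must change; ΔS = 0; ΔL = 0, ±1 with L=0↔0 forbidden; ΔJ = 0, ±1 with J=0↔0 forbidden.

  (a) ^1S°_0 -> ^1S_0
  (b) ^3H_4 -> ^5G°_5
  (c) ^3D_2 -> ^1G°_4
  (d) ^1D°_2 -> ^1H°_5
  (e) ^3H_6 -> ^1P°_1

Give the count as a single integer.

(a) forbidden (ΔL, ΔJ fail)
(b) forbidden (ΔS fails)
(c) forbidden (ΔS, ΔL, ΔJ fail)
(d) forbidden (parity, ΔL, ΔJ fail)
(e) forbidden (ΔS, ΔL, ΔJ fail)
Total allowed: 0 of 5.

0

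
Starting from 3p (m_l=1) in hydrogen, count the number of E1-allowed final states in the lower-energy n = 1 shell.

E1 requires Δl = ±1, so l_f ∈ {0, 2}; with 0 ≤ l_f ≤ n_f−1 = 0, the allowed l_f values are {0}.
For l_f = 0: m_f ∈ {m_i−1, m_i, m_i+1} ∩ [−0, 0] = {0} → 1 state.
Total: 1.

1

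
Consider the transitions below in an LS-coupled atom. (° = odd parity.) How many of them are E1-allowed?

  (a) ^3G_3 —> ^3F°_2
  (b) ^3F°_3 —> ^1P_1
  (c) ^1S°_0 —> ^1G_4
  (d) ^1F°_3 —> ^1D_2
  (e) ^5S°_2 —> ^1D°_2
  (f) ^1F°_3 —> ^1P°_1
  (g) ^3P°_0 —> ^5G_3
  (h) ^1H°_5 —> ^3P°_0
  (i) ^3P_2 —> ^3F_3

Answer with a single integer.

(a) allowed
(b) forbidden (ΔS, ΔL, ΔJ fail)
(c) forbidden (ΔL, ΔJ fail)
(d) allowed
(e) forbidden (parity, ΔS, ΔL fail)
(f) forbidden (parity, ΔL, ΔJ fail)
(g) forbidden (ΔS, ΔL, ΔJ fail)
(h) forbidden (parity, ΔS, ΔL, ΔJ fail)
(i) forbidden (parity, ΔL fail)
Total allowed: 2 of 9.

2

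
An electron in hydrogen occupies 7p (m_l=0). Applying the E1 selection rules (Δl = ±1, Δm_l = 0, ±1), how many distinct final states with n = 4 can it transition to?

4

E1 requires Δl = ±1, so l_f ∈ {0, 2}; with 0 ≤ l_f ≤ n_f−1 = 3, the allowed l_f values are {0, 2}.
For l_f = 0: m_f ∈ {m_i−1, m_i, m_i+1} ∩ [−0, 0] = {0} → 1 state.
For l_f = 2: m_f ∈ {m_i−1, m_i, m_i+1} ∩ [−2, 2] = {-1, 0, 1} → 3 states.
Total: 4.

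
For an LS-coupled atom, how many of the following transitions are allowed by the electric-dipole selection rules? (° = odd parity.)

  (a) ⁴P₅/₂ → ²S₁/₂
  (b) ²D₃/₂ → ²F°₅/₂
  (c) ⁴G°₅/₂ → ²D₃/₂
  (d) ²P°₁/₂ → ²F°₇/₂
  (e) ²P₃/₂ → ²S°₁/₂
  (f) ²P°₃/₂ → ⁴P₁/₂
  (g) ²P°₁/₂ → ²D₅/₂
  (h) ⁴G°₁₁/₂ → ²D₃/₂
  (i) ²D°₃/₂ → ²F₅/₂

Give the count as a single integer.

3

(a) forbidden (parity, ΔS, ΔJ fail)
(b) allowed
(c) forbidden (ΔS, ΔL fail)
(d) forbidden (parity, ΔL, ΔJ fail)
(e) allowed
(f) forbidden (ΔS fails)
(g) forbidden (ΔJ fails)
(h) forbidden (ΔS, ΔL, ΔJ fail)
(i) allowed
Total allowed: 3 of 9.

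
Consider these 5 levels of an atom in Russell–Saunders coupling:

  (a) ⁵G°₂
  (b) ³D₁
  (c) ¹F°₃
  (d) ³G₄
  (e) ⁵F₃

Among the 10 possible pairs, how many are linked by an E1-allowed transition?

1

(a)–(b): forbidden (ΔS, ΔL).
(a)–(c): forbidden (parity, ΔS).
(a)–(d): forbidden (ΔS, ΔJ).
(a)–(e): allowed.
(b)–(c): forbidden (ΔS, ΔJ).
(b)–(d): forbidden (parity, ΔL, ΔJ).
(b)–(e): forbidden (parity, ΔS, ΔJ).
(c)–(d): forbidden (ΔS).
(c)–(e): forbidden (ΔS).
(d)–(e): forbidden (parity, ΔS).
Allowed pairs: 1 of 10.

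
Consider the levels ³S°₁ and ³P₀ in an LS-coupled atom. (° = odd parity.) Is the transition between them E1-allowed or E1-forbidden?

Parity must change: odd → even — ok.
ΔS = 0: S: 1 → 1 — ok.
ΔL = 0, ±1 (not L=0↔0): L: 0 → 1, ΔL = +1 — ok.
ΔJ = 0, ±1 (not J=0↔0): J: 1 → 0, ΔJ = -1 — ok.
All four E1 rules are satisfied.

allowed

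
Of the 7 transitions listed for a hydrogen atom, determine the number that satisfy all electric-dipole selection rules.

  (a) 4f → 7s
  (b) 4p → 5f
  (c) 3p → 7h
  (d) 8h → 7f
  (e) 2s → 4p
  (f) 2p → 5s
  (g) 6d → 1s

2

(a) forbidden — Δl = -3 (E1 requires Δl = ±1)
(b) forbidden — Δl = +2 (E1 requires Δl = ±1)
(c) forbidden — Δl = +4 (E1 requires Δl = ±1)
(d) forbidden — Δl = -2 (E1 requires Δl = ±1)
(e) allowed
(f) allowed
(g) forbidden — Δl = -2 (E1 requires Δl = ±1)
Total allowed: 2 of 7.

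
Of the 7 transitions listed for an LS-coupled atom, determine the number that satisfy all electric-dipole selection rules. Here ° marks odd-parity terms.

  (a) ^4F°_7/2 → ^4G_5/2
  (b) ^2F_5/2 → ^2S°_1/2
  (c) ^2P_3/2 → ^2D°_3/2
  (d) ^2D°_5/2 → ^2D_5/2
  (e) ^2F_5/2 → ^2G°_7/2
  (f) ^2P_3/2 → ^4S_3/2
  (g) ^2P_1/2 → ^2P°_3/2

(a) allowed
(b) forbidden (ΔL, ΔJ fail)
(c) allowed
(d) allowed
(e) allowed
(f) forbidden (parity, ΔS fail)
(g) allowed
Total allowed: 5 of 7.

5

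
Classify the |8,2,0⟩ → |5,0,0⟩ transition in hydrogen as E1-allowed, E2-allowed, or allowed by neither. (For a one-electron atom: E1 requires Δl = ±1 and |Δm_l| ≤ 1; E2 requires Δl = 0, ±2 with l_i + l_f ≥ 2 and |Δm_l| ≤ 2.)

E2

Δl = 0 − 2 = -2; l_i + l_f = 2.
Δm_l = +0.
E1 (Δl = ±1, |Δm_l| ≤ 1): not satisfied.
E2 (Δl = 0,±2, l_i+l_f ≥ 2, |Δm_l| ≤ 2): satisfied.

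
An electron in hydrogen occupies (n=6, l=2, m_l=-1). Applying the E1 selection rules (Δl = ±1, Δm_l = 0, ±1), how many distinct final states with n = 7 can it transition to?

E1 requires Δl = ±1, so l_f ∈ {1, 3}; with 0 ≤ l_f ≤ n_f−1 = 6, the allowed l_f values are {1, 3}.
For l_f = 1: m_f ∈ {m_i−1, m_i, m_i+1} ∩ [−1, 1] = {-1, 0} → 2 states.
For l_f = 3: m_f ∈ {m_i−1, m_i, m_i+1} ∩ [−3, 3] = {-2, -1, 0} → 3 states.
Total: 5.

5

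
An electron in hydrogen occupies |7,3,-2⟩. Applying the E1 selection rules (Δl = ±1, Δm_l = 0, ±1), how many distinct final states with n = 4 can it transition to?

2

E1 requires Δl = ±1, so l_f ∈ {2, 4}; with 0 ≤ l_f ≤ n_f−1 = 3, the allowed l_f values are {2}.
For l_f = 2: m_f ∈ {m_i−1, m_i, m_i+1} ∩ [−2, 2] = {-2, -1} → 2 states.
Total: 2.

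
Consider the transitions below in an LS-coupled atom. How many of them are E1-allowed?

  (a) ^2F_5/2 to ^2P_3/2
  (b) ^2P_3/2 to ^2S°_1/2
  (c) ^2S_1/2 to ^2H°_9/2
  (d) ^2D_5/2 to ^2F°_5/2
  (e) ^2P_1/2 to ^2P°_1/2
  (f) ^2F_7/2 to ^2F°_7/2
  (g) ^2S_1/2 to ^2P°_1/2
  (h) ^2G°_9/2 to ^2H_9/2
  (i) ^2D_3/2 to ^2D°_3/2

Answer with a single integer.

7

(a) forbidden (parity, ΔL fail)
(b) allowed
(c) forbidden (ΔL, ΔJ fail)
(d) allowed
(e) allowed
(f) allowed
(g) allowed
(h) allowed
(i) allowed
Total allowed: 7 of 9.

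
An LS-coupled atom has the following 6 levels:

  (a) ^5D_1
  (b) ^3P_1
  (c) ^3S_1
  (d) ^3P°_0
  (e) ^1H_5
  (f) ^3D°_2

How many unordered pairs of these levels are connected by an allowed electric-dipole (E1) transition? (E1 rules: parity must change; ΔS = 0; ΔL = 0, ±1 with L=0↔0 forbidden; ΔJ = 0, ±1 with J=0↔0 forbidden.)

(a)–(b): forbidden (parity, ΔS).
(a)–(c): forbidden (parity, ΔS, ΔL).
(a)–(d): forbidden (ΔS).
(a)–(e): forbidden (parity, ΔS, ΔL, ΔJ).
(a)–(f): forbidden (ΔS).
(b)–(c): forbidden (parity).
(b)–(d): allowed.
(b)–(e): forbidden (parity, ΔS, ΔL, ΔJ).
(b)–(f): allowed.
(c)–(d): allowed.
(c)–(e): forbidden (parity, ΔS, ΔL, ΔJ).
(c)–(f): forbidden (ΔL).
(d)–(e): forbidden (ΔS, ΔL, ΔJ).
(d)–(f): forbidden (parity, ΔJ).
(e)–(f): forbidden (ΔS, ΔL, ΔJ).
Allowed pairs: 3 of 15.

3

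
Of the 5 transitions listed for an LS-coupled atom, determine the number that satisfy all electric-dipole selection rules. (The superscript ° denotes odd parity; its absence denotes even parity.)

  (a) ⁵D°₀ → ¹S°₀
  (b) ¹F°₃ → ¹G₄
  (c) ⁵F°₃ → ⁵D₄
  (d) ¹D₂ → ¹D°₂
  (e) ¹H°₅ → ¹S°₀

3

(a) forbidden (parity, ΔS, ΔL, ΔJ fail)
(b) allowed
(c) allowed
(d) allowed
(e) forbidden (parity, ΔL, ΔJ fail)
Total allowed: 3 of 5.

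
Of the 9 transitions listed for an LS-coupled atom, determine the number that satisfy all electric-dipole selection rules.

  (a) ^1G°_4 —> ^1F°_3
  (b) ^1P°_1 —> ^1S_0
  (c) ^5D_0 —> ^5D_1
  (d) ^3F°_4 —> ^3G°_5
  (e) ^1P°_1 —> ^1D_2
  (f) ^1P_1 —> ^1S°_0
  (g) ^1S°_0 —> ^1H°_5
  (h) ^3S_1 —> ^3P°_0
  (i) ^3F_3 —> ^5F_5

4

(a) forbidden (parity fails)
(b) allowed
(c) forbidden (parity fails)
(d) forbidden (parity fails)
(e) allowed
(f) allowed
(g) forbidden (parity, ΔL, ΔJ fail)
(h) allowed
(i) forbidden (parity, ΔS, ΔJ fail)
Total allowed: 4 of 9.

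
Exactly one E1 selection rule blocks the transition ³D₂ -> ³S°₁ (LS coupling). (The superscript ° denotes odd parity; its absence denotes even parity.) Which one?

the ΔL = 0, ±1 rule

Parity must change: even → odd — ok.
ΔS = 0: S: 1 → 1 — ok.
ΔL = 0, ±1 (not L=0↔0): L: 2 → 0, ΔL = -2 — fails.
ΔJ = 0, ±1 (not J=0↔0): J: 2 → 1, ΔJ = -1 — ok.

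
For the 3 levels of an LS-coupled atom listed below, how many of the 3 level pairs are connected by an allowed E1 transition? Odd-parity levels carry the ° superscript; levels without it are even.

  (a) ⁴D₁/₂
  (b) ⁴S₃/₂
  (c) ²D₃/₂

(a)–(b): forbidden (parity, ΔL).
(a)–(c): forbidden (parity, ΔS).
(b)–(c): forbidden (parity, ΔS, ΔL).
Allowed pairs: 0 of 3.

0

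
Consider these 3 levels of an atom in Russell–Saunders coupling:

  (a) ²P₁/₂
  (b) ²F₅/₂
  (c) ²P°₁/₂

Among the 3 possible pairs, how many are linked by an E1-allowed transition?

(a)–(b): forbidden (parity, ΔL, ΔJ).
(a)–(c): allowed.
(b)–(c): forbidden (ΔL, ΔJ).
Allowed pairs: 1 of 3.

1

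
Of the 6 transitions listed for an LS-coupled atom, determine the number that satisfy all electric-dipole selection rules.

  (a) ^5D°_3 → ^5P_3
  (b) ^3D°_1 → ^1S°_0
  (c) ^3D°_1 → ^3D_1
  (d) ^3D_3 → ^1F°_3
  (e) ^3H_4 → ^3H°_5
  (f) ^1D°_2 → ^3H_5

(a) allowed
(b) forbidden (parity, ΔS, ΔL fail)
(c) allowed
(d) forbidden (ΔS fails)
(e) allowed
(f) forbidden (ΔS, ΔL, ΔJ fail)
Total allowed: 3 of 6.

3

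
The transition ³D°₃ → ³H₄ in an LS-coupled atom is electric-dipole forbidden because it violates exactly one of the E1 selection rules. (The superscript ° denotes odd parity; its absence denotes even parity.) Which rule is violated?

Initial level: S=1, L=2, J=3, parity odd. Final level: S=1, L=5, J=4, parity even.
ΔL = 0, ±1 (not L=0↔0): L: 2 → 5, ΔL = +3 — ✗.
ΔJ = 0, ±1 (not J=0↔0): J: 3 → 4, ΔJ = +1 — ✓.
ΔS = 0: S: 1 → 1 — ✓.
Parity must change: odd → even — ✓.

the ΔL = 0, ±1 rule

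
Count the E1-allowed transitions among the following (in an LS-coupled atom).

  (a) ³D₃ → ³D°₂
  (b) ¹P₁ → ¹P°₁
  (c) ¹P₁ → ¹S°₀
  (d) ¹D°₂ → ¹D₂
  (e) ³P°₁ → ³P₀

5

(a) allowed
(b) allowed
(c) allowed
(d) allowed
(e) allowed
Total allowed: 5 of 5.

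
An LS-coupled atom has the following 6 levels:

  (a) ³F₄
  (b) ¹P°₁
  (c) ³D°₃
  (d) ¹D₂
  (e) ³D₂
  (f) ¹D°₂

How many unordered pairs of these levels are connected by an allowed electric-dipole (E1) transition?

4

(a)–(b): forbidden (ΔS, ΔL, ΔJ).
(a)–(c): allowed.
(a)–(d): forbidden (parity, ΔS, ΔJ).
(a)–(e): forbidden (parity, ΔJ).
(a)–(f): forbidden (ΔS, ΔJ).
(b)–(c): forbidden (parity, ΔS, ΔJ).
(b)–(d): allowed.
(b)–(e): forbidden (ΔS).
(b)–(f): forbidden (parity).
(c)–(d): forbidden (ΔS).
(c)–(e): allowed.
(c)–(f): forbidden (parity, ΔS).
(d)–(e): forbidden (parity, ΔS).
(d)–(f): allowed.
(e)–(f): forbidden (ΔS).
Allowed pairs: 4 of 15.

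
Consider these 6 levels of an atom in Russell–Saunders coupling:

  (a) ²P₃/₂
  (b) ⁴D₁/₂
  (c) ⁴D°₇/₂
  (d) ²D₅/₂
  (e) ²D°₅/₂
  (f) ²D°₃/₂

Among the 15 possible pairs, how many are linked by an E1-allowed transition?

(a)–(b): forbidden (parity, ΔS).
(a)–(c): forbidden (ΔS, ΔJ).
(a)–(d): forbidden (parity).
(a)–(e): allowed.
(a)–(f): allowed.
(b)–(c): forbidden (ΔJ).
(b)–(d): forbidden (parity, ΔS, ΔJ).
(b)–(e): forbidden (ΔS, ΔJ).
(b)–(f): forbidden (ΔS).
(c)–(d): forbidden (ΔS).
(c)–(e): forbidden (parity, ΔS).
(c)–(f): forbidden (parity, ΔS, ΔJ).
(d)–(e): allowed.
(d)–(f): allowed.
(e)–(f): forbidden (parity).
Allowed pairs: 4 of 15.

4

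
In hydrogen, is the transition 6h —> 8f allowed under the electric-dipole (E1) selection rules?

Δl = 3 − 5 = -2; the E1 rule Δl = ±1 is fails.
The transition is electric-dipole forbidden.

forbidden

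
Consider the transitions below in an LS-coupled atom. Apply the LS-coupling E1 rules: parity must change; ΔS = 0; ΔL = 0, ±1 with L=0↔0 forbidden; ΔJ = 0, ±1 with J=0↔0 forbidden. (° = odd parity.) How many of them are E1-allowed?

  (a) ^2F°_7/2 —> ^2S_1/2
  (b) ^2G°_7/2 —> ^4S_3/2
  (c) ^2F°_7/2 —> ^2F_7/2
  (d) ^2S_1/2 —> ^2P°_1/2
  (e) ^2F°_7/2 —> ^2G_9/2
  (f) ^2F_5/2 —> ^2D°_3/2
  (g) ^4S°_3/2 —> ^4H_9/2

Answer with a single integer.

4

(a) forbidden (ΔL, ΔJ fail)
(b) forbidden (ΔS, ΔL, ΔJ fail)
(c) allowed
(d) allowed
(e) allowed
(f) allowed
(g) forbidden (ΔL, ΔJ fail)
Total allowed: 4 of 7.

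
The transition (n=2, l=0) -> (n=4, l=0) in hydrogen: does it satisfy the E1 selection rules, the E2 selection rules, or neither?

Δl = 0 − 0 = +0; l_i + l_f = 0.
E1 (Δl = ±1): not satisfied.
E2 (Δl = 0,±2, l_i+l_f ≥ 2): not satisfied.

neither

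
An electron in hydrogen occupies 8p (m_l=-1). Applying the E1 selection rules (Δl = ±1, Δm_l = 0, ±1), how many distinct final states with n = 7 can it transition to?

4

E1 requires Δl = ±1, so l_f ∈ {0, 2}; with 0 ≤ l_f ≤ n_f−1 = 6, the allowed l_f values are {0, 2}.
For l_f = 0: m_f ∈ {m_i−1, m_i, m_i+1} ∩ [−0, 0] = {0} → 1 state.
For l_f = 2: m_f ∈ {m_i−1, m_i, m_i+1} ∩ [−2, 2] = {-2, -1, 0} → 3 states.
Total: 4.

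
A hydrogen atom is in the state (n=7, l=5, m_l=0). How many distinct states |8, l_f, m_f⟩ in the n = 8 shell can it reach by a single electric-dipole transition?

6

E1 requires Δl = ±1, so l_f ∈ {4, 6}; with 0 ≤ l_f ≤ n_f−1 = 7, the allowed l_f values are {4, 6}.
For l_f = 4: m_f ∈ {m_i−1, m_i, m_i+1} ∩ [−4, 4] = {-1, 0, 1} → 3 states.
For l_f = 6: m_f ∈ {m_i−1, m_i, m_i+1} ∩ [−6, 6] = {-1, 0, 1} → 3 states.
Total: 6.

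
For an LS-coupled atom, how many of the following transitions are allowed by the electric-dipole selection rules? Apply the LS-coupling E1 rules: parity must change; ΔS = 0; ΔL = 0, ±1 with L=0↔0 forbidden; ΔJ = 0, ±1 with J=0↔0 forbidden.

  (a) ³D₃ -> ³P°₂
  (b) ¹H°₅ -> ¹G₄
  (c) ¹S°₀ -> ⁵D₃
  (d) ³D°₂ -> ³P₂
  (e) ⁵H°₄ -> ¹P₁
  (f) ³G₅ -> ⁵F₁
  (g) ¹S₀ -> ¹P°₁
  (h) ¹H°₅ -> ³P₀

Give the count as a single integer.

4

(a) allowed
(b) allowed
(c) forbidden (ΔS, ΔL, ΔJ fail)
(d) allowed
(e) forbidden (ΔS, ΔL, ΔJ fail)
(f) forbidden (parity, ΔS, ΔJ fail)
(g) allowed
(h) forbidden (ΔS, ΔL, ΔJ fail)
Total allowed: 4 of 8.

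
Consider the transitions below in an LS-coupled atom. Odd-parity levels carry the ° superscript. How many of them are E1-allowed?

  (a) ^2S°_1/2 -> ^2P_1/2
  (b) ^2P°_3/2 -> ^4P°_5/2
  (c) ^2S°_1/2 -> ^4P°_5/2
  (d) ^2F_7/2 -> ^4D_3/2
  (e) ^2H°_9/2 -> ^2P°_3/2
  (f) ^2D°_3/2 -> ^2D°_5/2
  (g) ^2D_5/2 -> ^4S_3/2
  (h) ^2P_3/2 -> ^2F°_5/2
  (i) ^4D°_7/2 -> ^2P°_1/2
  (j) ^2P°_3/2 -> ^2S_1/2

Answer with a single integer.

(a) allowed
(b) forbidden (parity, ΔS fail)
(c) forbidden (parity, ΔS, ΔJ fail)
(d) forbidden (parity, ΔS, ΔJ fail)
(e) forbidden (parity, ΔL, ΔJ fail)
(f) forbidden (parity fails)
(g) forbidden (parity, ΔS, ΔL fail)
(h) forbidden (ΔL fails)
(i) forbidden (parity, ΔS, ΔJ fail)
(j) allowed
Total allowed: 2 of 10.

2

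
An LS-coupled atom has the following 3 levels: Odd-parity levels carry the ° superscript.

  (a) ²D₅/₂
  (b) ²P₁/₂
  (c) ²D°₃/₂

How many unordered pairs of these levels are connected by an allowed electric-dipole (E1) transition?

2

(a)–(b): forbidden (parity, ΔJ).
(a)–(c): allowed.
(b)–(c): allowed.
Allowed pairs: 2 of 3.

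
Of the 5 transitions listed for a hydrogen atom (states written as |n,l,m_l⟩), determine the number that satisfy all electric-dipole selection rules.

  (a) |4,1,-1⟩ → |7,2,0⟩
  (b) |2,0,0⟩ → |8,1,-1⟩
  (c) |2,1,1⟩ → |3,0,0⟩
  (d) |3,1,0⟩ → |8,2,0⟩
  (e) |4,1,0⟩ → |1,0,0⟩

(a) allowed
(b) allowed
(c) allowed
(d) allowed
(e) allowed
Total allowed: 5 of 5.

5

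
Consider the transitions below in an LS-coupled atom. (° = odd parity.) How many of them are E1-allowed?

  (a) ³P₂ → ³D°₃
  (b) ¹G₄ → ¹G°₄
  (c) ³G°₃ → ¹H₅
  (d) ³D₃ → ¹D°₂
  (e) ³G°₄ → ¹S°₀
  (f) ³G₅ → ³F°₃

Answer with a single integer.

(a) allowed
(b) allowed
(c) forbidden (ΔS, ΔJ fail)
(d) forbidden (ΔS fails)
(e) forbidden (parity, ΔS, ΔL, ΔJ fail)
(f) forbidden (ΔJ fails)
Total allowed: 2 of 6.

2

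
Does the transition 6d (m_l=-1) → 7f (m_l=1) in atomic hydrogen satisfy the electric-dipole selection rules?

l: 2 → 3 (Δl = +1). Δl = ±1 satisfied.
Δm_l = 1 − (-1) = +2. E1 requires Δm_l = 0, ±1: violated.
The transition is electric-dipole forbidden.

forbidden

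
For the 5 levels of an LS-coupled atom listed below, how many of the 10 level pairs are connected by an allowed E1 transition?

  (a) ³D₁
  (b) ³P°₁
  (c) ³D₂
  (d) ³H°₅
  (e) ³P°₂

(a)–(b): allowed.
(a)–(c): forbidden (parity).
(a)–(d): forbidden (ΔL, ΔJ).
(a)–(e): allowed.
(b)–(c): allowed.
(b)–(d): forbidden (parity, ΔL, ΔJ).
(b)–(e): forbidden (parity).
(c)–(d): forbidden (ΔL, ΔJ).
(c)–(e): allowed.
(d)–(e): forbidden (parity, ΔL, ΔJ).
Allowed pairs: 4 of 10.

4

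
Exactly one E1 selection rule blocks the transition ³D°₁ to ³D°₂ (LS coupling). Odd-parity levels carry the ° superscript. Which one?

parity

Reading off the term symbols: S 1→1, L 2→2, J 1→2, parity odd→odd.
ΔJ = 0, ±1 (not J=0↔0): J: 1 → 2, ΔJ = +1 — passes.
ΔS = 0: S: 1 → 1 — passes.
ΔL = 0, ±1 (not L=0↔0): L: 2 → 2, ΔL = +0 — passes.
Parity must change: odd → odd — fails.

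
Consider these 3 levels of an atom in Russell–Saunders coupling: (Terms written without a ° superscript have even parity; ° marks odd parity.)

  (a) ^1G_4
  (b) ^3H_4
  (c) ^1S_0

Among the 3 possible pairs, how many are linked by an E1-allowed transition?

0

(a)–(b): forbidden (parity, ΔS).
(a)–(c): forbidden (parity, ΔL, ΔJ).
(b)–(c): forbidden (parity, ΔS, ΔL, ΔJ).
Allowed pairs: 0 of 3.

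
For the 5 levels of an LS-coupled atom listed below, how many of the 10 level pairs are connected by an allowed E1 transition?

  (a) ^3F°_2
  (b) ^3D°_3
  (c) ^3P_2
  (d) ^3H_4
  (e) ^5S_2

1

(a)–(b): forbidden (parity).
(a)–(c): forbidden (ΔL).
(a)–(d): forbidden (ΔL, ΔJ).
(a)–(e): forbidden (ΔS, ΔL).
(b)–(c): allowed.
(b)–(d): forbidden (ΔL).
(b)–(e): forbidden (ΔS, ΔL).
(c)–(d): forbidden (parity, ΔL, ΔJ).
(c)–(e): forbidden (parity, ΔS).
(d)–(e): forbidden (parity, ΔS, ΔL, ΔJ).
Allowed pairs: 1 of 10.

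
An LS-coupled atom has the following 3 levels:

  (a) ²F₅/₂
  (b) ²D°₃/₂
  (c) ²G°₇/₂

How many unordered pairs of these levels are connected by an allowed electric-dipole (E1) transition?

2

(a)–(b): allowed.
(a)–(c): allowed.
(b)–(c): forbidden (parity, ΔL, ΔJ).
Allowed pairs: 2 of 3.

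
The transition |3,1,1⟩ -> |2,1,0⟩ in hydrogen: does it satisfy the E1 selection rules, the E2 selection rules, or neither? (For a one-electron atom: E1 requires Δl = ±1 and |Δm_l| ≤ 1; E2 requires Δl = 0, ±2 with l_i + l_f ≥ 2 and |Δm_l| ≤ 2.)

E2

Δl = 1 − 1 = +0; l_i + l_f = 2.
Δm_l = -1.
E1 (Δl = ±1, |Δm_l| ≤ 1): not satisfied.
E2 (Δl = 0,±2, l_i+l_f ≥ 2, |Δm_l| ≤ 2): satisfied.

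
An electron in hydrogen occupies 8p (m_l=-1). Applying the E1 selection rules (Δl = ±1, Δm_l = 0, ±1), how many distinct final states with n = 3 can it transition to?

4

E1 requires Δl = ±1, so l_f ∈ {0, 2}; with 0 ≤ l_f ≤ n_f−1 = 2, the allowed l_f values are {0, 2}.
For l_f = 0: m_f ∈ {m_i−1, m_i, m_i+1} ∩ [−0, 0] = {0} → 1 state.
For l_f = 2: m_f ∈ {m_i−1, m_i, m_i+1} ∩ [−2, 2] = {-2, -1, 0} → 3 states.
Total: 4.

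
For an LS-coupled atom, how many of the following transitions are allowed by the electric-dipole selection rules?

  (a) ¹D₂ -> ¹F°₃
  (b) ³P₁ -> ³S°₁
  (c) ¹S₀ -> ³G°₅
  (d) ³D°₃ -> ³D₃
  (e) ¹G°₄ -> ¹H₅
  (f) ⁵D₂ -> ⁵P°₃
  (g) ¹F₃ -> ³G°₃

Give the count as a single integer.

(a) allowed
(b) allowed
(c) forbidden (ΔS, ΔL, ΔJ fail)
(d) allowed
(e) allowed
(f) allowed
(g) forbidden (ΔS fails)
Total allowed: 5 of 7.

5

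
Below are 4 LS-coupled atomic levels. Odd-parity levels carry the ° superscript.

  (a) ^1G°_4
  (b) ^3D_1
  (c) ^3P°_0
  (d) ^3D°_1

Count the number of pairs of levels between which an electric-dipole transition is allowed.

2

(a)–(b): forbidden (ΔS, ΔL, ΔJ).
(a)–(c): forbidden (parity, ΔS, ΔL, ΔJ).
(a)–(d): forbidden (parity, ΔS, ΔL, ΔJ).
(b)–(c): allowed.
(b)–(d): allowed.
(c)–(d): forbidden (parity).
Allowed pairs: 2 of 6.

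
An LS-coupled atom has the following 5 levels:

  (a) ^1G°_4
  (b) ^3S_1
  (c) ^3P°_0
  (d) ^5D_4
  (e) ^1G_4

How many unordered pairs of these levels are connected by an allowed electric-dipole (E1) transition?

2

(a)–(b): forbidden (ΔS, ΔL, ΔJ).
(a)–(c): forbidden (parity, ΔS, ΔL, ΔJ).
(a)–(d): forbidden (ΔS, ΔL).
(a)–(e): allowed.
(b)–(c): allowed.
(b)–(d): forbidden (parity, ΔS, ΔL, ΔJ).
(b)–(e): forbidden (parity, ΔS, ΔL, ΔJ).
(c)–(d): forbidden (ΔS, ΔJ).
(c)–(e): forbidden (ΔS, ΔL, ΔJ).
(d)–(e): forbidden (parity, ΔS, ΔL).
Allowed pairs: 2 of 10.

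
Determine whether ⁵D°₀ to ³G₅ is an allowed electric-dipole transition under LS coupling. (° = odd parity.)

Reading off the term symbols: S 2→1, L 2→4, J 0→5, parity odd→even.
Parity must change: odd → even — satisfied.
ΔS = 0: S: 2 → 1 — violated.
ΔL = 0, ±1 (not L=0↔0): L: 2 → 4, ΔL = +2 — violated.
ΔJ = 0, ±1 (not J=0↔0): J: 0 → 5, ΔJ = +5 — violated.
Rule(s) violated: ΔS, ΔL, ΔJ.

forbidden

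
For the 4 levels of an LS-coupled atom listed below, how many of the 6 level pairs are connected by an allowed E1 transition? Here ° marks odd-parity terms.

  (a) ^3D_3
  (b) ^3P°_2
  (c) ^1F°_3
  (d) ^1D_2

(a)–(b): allowed.
(a)–(c): forbidden (ΔS).
(a)–(d): forbidden (parity, ΔS).
(b)–(c): forbidden (parity, ΔS, ΔL).
(b)–(d): forbidden (ΔS).
(c)–(d): allowed.
Allowed pairs: 2 of 6.

2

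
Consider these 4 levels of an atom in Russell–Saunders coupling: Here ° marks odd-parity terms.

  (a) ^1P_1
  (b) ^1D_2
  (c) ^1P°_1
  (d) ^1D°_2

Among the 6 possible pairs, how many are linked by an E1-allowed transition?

4

(a)–(b): forbidden (parity).
(a)–(c): allowed.
(a)–(d): allowed.
(b)–(c): allowed.
(b)–(d): allowed.
(c)–(d): forbidden (parity).
Allowed pairs: 4 of 6.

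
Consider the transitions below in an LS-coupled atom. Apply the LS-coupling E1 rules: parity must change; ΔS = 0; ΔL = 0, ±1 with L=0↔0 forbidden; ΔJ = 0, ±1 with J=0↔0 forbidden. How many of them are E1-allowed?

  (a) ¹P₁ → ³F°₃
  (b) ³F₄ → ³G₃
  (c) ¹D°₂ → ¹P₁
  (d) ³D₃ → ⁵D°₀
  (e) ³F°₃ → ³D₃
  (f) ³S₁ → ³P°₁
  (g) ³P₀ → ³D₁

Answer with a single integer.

3

(a) forbidden (ΔS, ΔL, ΔJ fail)
(b) forbidden (parity fails)
(c) allowed
(d) forbidden (ΔS, ΔJ fail)
(e) allowed
(f) allowed
(g) forbidden (parity fails)
Total allowed: 3 of 7.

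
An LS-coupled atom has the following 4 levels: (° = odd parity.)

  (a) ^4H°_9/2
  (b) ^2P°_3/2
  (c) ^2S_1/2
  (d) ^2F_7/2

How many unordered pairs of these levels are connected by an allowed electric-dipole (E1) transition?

(a)–(b): forbidden (parity, ΔS, ΔL, ΔJ).
(a)–(c): forbidden (ΔS, ΔL, ΔJ).
(a)–(d): forbidden (ΔS, ΔL).
(b)–(c): allowed.
(b)–(d): forbidden (ΔL, ΔJ).
(c)–(d): forbidden (parity, ΔL, ΔJ).
Allowed pairs: 1 of 6.

1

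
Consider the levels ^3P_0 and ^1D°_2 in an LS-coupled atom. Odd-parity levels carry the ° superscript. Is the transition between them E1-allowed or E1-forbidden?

Reading off the term symbols: S 1→0, L 1→2, J 0→2, parity even→odd.
Parity must change: even → odd — passes.
ΔS = 0: S: 1 → 0 — fails.
ΔL = 0, ±1 (not L=0↔0): L: 1 → 2, ΔL = +1 — passes.
ΔJ = 0, ±1 (not J=0↔0): J: 0 → 2, ΔJ = +2 — fails.
Rule(s) violated: ΔS, ΔJ.

forbidden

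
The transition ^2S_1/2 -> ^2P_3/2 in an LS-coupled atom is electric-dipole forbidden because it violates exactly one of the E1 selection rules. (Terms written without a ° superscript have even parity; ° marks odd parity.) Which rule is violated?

Parity must change: even → even — violated.
ΔS = 0: S: 1/2 → 1/2 — satisfied.
ΔJ = 0, ±1 (not J=0↔0): J: 1/2 → 3/2, ΔJ = +1 — satisfied.
ΔL = 0, ±1 (not L=0↔0): L: 0 → 1, ΔL = +1 — satisfied.

parity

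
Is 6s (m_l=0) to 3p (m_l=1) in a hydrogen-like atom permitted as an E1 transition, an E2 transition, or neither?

Δl = 1 − 0 = +1; l_i + l_f = 1.
Δm_l = +1.
E1 (Δl = ±1, |Δm_l| ≤ 1): satisfied.
E2 (Δl = 0,±2, l_i+l_f ≥ 2, |Δm_l| ≤ 2): not satisfied.

E1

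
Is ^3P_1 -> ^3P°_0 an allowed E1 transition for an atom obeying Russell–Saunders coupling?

Parity must change: even → odd — ok.
ΔS = 0: S: 1 → 1 — ok.
ΔL = 0, ±1 (not L=0↔0): L: 1 → 1, ΔL = +0 — ok.
ΔJ = 0, ±1 (not J=0↔0): J: 1 → 0, ΔJ = -1 — ok.
All four E1 rules are satisfied.

allowed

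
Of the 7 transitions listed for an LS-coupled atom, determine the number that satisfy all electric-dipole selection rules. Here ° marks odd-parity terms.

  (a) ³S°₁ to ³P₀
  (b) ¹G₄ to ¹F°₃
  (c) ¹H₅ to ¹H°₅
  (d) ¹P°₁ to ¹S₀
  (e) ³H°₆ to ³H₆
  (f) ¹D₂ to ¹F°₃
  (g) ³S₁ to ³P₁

6

(a) allowed
(b) allowed
(c) allowed
(d) allowed
(e) allowed
(f) allowed
(g) forbidden (parity fails)
Total allowed: 6 of 7.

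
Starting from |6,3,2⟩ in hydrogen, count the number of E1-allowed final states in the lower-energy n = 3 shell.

E1 requires Δl = ±1, so l_f ∈ {2, 4}; with 0 ≤ l_f ≤ n_f−1 = 2, the allowed l_f values are {2}.
For l_f = 2: m_f ∈ {m_i−1, m_i, m_i+1} ∩ [−2, 2] = {1, 2} → 2 states.
Total: 2.

2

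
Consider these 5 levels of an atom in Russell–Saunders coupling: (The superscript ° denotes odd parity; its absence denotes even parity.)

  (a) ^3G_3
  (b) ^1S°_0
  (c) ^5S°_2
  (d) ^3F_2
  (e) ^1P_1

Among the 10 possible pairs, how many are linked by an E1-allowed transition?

(a)–(b): forbidden (ΔS, ΔL, ΔJ).
(a)–(c): forbidden (ΔS, ΔL).
(a)–(d): forbidden (parity).
(a)–(e): forbidden (parity, ΔS, ΔL, ΔJ).
(b)–(c): forbidden (parity, ΔS, ΔL, ΔJ).
(b)–(d): forbidden (ΔS, ΔL, ΔJ).
(b)–(e): allowed.
(c)–(d): forbidden (ΔS, ΔL).
(c)–(e): forbidden (ΔS).
(d)–(e): forbidden (parity, ΔS, ΔL).
Allowed pairs: 1 of 10.

1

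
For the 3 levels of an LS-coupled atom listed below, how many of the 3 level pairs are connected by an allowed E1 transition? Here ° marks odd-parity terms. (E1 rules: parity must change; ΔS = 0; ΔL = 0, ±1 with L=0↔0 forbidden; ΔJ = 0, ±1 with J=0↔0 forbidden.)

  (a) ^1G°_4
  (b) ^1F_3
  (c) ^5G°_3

(a)–(b): allowed.
(a)–(c): forbidden (parity, ΔS).
(b)–(c): forbidden (ΔS).
Allowed pairs: 1 of 3.

1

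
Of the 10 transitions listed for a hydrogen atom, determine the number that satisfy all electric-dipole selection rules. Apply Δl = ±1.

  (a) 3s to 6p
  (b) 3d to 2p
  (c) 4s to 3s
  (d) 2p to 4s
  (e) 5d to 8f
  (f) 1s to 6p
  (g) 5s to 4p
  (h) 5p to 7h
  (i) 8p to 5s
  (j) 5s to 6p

(a) allowed
(b) allowed
(c) forbidden — Δl = +0 (E1 requires Δl = ±1)
(d) allowed
(e) allowed
(f) allowed
(g) allowed
(h) forbidden — Δl = +4 (E1 requires Δl = ±1)
(i) allowed
(j) allowed
Total allowed: 8 of 10.

8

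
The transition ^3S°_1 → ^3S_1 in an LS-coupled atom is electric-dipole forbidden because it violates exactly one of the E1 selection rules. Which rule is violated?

Parity must change: odd → even — ok.
ΔS = 0: S: 1 → 1 — ok.
ΔJ = 0, ±1 (not J=0↔0): J: 1 → 1, ΔJ = +0 — ok.
ΔL = 0, ±1 (not L=0↔0): L: 0 → 0, ΔL = +0 — fails.

the L=0 ↔ L=0 exclusion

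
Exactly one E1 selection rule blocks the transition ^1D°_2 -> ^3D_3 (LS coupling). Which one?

the ΔS = 0 rule

Reading off the term symbols: S 0→1, L 2→2, J 2→3, parity odd→even.
Parity must change: odd → even — ok.
ΔS = 0: S: 0 → 1 — fails.
ΔL = 0, ±1 (not L=0↔0): L: 2 → 2, ΔL = +0 — ok.
ΔJ = 0, ±1 (not J=0↔0): J: 2 → 3, ΔJ = +1 — ok.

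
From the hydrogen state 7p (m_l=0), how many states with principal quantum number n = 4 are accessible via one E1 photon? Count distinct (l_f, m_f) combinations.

E1 requires Δl = ±1, so l_f ∈ {0, 2}; with 0 ≤ l_f ≤ n_f−1 = 3, the allowed l_f values are {0, 2}.
For l_f = 0: m_f ∈ {m_i−1, m_i, m_i+1} ∩ [−0, 0] = {0} → 1 state.
For l_f = 2: m_f ∈ {m_i−1, m_i, m_i+1} ∩ [−2, 2] = {-1, 0, 1} → 3 states.
Total: 4.

4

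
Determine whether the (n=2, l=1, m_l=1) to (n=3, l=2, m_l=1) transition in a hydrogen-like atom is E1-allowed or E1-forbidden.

l: 1 → 2 (Δl = +1). Δl = ±1 ✓.
m_l: 1 → 1 (Δm_l = +0). |Δm_l| ≤ 1 ✓.
All E1 selection rules are satisfied.

allowed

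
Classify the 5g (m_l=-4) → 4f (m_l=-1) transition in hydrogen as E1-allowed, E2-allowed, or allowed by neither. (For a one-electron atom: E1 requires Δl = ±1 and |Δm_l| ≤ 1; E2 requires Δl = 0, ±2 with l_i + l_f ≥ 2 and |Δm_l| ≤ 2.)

neither

Δl = 3 − 4 = -1; l_i + l_f = 7.
Δm_l = +3.
E1 (Δl = ±1, |Δm_l| ≤ 1): not satisfied.
E2 (Δl = 0,±2, l_i+l_f ≥ 2, |Δm_l| ≤ 2): not satisfied.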